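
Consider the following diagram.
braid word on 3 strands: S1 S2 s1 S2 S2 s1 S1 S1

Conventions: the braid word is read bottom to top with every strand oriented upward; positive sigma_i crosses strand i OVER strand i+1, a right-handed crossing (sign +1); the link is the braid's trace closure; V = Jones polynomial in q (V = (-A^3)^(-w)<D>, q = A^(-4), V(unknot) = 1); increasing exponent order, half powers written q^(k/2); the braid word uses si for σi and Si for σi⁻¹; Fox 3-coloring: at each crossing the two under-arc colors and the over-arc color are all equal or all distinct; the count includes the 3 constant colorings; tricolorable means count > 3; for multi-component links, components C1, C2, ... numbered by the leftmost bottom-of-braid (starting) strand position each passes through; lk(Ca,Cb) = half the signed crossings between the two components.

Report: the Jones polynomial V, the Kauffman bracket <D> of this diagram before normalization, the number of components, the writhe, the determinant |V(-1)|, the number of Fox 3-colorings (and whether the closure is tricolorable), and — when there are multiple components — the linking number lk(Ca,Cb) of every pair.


V = -q^-6 + q^-5 - q^-4 + 2q^-3 - q^-2 + q^-1
<D> = A^-8 - A^-4 + 2 - A^4 + A^8 - A^12 (w = -4)
1 component over 8 crossings, w = -4
3 Fox colorings among 3^8, |V(-1)| = 7: not tricolorable
why: inverse pairs cancel, leaving σ1⁻¹ σ2⁻¹ σ1 σ2⁻¹ σ2⁻¹ σ1⁻¹


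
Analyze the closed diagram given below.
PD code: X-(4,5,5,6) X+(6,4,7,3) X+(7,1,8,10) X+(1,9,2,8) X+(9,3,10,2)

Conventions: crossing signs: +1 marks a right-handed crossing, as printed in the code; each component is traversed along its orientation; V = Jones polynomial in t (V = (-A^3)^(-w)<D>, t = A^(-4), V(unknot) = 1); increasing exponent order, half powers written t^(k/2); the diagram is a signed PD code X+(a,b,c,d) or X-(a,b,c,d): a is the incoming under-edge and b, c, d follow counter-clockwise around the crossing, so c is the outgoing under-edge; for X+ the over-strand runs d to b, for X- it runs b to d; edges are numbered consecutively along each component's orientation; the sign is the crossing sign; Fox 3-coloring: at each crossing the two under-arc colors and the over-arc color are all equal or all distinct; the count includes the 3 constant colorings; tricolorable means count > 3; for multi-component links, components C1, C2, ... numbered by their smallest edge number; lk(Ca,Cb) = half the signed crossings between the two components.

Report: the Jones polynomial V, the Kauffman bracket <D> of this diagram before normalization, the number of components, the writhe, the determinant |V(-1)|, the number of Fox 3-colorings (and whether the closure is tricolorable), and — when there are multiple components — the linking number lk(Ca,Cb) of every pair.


Jones polynomial: V(t) = t + t^3 - t^4
<D> = A^-7 - A^-3 - A^5; writhe +3
components 1, writhe +3 (5 crossings)
3-colorings: 9 of 3^5, det 3 — tricolorable
note: det 3 = |V(-1)|; divisible by 3, so tricolorable


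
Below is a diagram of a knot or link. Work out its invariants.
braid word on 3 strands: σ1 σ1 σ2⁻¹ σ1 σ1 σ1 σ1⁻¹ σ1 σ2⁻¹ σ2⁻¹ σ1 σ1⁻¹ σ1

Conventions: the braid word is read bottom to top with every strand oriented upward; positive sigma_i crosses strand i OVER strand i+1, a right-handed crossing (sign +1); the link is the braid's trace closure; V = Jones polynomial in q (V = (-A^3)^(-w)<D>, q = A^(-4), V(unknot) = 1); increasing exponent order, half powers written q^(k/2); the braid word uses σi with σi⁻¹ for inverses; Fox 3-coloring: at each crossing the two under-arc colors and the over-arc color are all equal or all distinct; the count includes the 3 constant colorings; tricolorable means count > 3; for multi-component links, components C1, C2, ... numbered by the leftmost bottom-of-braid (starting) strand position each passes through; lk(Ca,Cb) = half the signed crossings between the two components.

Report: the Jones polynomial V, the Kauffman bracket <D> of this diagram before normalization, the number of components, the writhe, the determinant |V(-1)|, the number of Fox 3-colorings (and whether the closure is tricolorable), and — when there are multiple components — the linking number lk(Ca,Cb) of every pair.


V(q) = q^(-3/2) - 2q^(-1/2) + 3q^(1/2) - 6q^(3/2) + 5q^(5/2) - 6q^(7/2) + 6q^(9/2) - 4q^(11/2) + 2q^(13/2) - q^(15/2)
bracket: A^-21 - 2A^-17 + 4A^-13 - 6A^-9 + 6A^-5 - 5A^-1 + 6A^3 - 3A^7 + 2A^11 - A^15, w = +3
2 components, writhe +3, over 13 crossings
lk(C1,C2) = +2
det 36, colorings 27 of 3^13 — tricolorable
observation: the 1 component pair carries total linking +2


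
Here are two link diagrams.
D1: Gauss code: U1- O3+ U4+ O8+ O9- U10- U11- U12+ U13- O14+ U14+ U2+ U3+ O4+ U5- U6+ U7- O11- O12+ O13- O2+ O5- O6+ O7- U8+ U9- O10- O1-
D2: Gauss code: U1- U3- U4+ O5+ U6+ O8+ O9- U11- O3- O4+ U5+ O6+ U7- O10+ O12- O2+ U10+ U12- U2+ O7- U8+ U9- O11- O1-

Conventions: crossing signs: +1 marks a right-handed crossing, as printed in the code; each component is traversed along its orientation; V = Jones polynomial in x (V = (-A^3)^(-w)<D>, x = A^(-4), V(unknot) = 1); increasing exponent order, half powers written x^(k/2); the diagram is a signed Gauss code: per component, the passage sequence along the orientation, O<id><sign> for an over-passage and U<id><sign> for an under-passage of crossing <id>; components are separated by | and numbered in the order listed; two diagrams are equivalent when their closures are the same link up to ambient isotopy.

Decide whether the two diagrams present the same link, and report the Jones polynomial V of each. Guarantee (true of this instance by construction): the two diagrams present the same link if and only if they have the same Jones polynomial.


equivalent: yes
D1 (bracket 1; 14 crossings at w = 0): V = 1
V(D2) = 1  (w 0, c 12, <D> = 1)
key observation: Reidemeister moves carry D1 (14 crossings) to D2 (12)


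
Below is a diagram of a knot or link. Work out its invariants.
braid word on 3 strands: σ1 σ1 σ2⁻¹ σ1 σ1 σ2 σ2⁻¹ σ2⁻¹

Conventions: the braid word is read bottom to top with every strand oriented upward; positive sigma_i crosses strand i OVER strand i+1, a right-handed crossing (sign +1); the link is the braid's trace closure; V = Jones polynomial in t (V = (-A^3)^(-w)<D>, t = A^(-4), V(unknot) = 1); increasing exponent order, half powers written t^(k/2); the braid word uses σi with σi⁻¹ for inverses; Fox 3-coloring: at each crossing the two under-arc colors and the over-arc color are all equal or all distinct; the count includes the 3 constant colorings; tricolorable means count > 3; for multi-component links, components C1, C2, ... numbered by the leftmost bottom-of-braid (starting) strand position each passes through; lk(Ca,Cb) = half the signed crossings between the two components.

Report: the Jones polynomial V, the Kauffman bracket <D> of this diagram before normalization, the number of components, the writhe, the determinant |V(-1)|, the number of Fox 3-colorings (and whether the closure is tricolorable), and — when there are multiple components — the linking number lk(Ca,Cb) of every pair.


V = t^-1 - 1 + 3t - t^2 + 3t^3 - 2t^4 + t^5
<D> = A^-14 - 2A^-10 + 3A^-6 - A^-2 + 3A^2 - A^6 + A^10 (w = +2)
3 components over 8 crossings, w = +2
lk(C1,C2): +1
lk(C1,C3) = +1
linking number lk(C2,C3) = -1
9 Fox colorings among 3^8, |V(-1)| = 12: tricolorable
why: summing lk over 3 pairs gives +1


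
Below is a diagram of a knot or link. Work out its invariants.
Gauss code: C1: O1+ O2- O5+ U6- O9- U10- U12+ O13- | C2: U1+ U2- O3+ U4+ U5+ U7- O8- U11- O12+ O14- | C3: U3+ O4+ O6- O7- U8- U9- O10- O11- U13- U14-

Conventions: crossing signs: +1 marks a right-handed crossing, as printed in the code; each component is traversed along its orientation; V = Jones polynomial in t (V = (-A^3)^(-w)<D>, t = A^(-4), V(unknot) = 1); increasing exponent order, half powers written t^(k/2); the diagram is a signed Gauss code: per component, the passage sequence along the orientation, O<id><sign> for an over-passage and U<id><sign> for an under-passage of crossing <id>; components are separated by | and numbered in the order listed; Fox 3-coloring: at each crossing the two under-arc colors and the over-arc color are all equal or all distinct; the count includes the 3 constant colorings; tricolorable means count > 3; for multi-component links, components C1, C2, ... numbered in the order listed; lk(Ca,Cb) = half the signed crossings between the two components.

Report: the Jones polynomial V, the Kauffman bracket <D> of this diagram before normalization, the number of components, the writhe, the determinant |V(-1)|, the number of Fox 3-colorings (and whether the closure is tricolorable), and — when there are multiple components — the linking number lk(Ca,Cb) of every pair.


Jones polynomial: V(t) = t^-7 - t^-6 + 2t^-5 - 2t^-4 + 3t^-3 - t^-2 + 2t^-1
<D> = 2A^-8 - A^-4 + 3 - 2A^4 + 2A^8 - A^12 + A^16; writhe -4
components 3, writhe -4 (14 crossings)
linking number lk(C1,C2) = +1
lk(C1,C3): -2
lk(C2,C3) = -1
3-colorings: 9 of 3^14, det 12 — tricolorable
note: |V(-1)| = 12: so tricolorable, since 3 divides 12


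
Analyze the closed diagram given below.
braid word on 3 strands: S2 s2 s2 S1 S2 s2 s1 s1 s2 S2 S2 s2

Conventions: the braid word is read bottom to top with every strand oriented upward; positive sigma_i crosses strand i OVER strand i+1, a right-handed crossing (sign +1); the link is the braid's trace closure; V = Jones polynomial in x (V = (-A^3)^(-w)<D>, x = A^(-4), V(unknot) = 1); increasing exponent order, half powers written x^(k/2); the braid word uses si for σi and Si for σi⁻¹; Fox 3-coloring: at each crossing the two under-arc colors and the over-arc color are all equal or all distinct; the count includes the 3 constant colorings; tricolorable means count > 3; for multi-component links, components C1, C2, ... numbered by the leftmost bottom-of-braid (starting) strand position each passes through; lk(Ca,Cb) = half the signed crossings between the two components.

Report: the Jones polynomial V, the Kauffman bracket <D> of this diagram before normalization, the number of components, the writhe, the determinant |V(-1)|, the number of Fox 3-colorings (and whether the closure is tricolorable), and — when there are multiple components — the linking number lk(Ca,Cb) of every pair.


Jones polynomial: V(x) = 1
<D> = A^6; writhe +2
components 1, writhe +2 (12 crossings)
3-colorings: 3 of 3^12, det 1 — not tricolorable
note: the word shrinks to σ2 σ1 after cancelling


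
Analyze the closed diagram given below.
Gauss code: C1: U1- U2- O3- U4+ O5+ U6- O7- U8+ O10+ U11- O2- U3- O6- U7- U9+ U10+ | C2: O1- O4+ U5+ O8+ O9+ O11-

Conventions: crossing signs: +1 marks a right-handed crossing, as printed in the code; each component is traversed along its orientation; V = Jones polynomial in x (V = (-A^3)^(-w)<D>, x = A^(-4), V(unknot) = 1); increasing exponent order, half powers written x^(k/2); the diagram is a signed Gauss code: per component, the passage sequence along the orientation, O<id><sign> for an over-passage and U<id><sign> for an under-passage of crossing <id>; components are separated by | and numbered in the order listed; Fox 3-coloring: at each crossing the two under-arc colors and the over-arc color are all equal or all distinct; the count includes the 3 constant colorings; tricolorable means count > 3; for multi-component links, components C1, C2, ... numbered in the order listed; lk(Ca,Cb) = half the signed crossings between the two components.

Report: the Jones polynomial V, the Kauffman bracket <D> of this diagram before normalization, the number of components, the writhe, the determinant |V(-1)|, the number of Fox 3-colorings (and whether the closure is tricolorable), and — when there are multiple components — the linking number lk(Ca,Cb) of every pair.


Jones polynomial: V(x) = x^(-7/2) - x^(-5/2) + x^(-3/2) - 2x^(-1/2) - x^(3/2)
<D> = A^-9 + 2A^-1 - A^3 + A^7 - A^11; writhe -1
components 2, writhe -1 (11 crossings)
linking number lk(C1,C2) = +1
3-colorings: 9 of 3^11, det 6 — tricolorable
note: det 6 = |V(-1)|; divisible by 3, so tricolorable


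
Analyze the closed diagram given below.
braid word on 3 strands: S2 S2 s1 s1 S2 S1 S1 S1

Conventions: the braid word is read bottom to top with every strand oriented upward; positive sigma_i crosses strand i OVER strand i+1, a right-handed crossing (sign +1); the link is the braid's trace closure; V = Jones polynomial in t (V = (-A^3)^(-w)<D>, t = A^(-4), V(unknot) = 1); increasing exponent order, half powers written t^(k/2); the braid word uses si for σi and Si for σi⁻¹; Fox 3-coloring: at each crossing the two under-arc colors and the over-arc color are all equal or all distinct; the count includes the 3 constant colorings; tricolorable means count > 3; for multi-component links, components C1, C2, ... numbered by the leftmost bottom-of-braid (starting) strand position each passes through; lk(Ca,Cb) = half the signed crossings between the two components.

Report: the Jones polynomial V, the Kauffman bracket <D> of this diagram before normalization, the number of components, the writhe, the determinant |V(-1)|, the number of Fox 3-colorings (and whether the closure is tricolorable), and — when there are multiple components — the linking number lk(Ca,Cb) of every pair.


V(t) = t^-7 - 2t^-6 + 2t^-5 - 3t^-4 + 3t^-3 - 2t^-2 + 2t^-1
bracket: 2A^-8 - 2A^-4 + 3 - 3A^4 + 2A^8 - 2A^12 + A^16, w = -4
1 component, writhe -4, over 8 crossings
det 15, colorings 9 of 3^8 — tricolorable
observation: the span of V is 6, forcing >= 6 crossings in any diagram


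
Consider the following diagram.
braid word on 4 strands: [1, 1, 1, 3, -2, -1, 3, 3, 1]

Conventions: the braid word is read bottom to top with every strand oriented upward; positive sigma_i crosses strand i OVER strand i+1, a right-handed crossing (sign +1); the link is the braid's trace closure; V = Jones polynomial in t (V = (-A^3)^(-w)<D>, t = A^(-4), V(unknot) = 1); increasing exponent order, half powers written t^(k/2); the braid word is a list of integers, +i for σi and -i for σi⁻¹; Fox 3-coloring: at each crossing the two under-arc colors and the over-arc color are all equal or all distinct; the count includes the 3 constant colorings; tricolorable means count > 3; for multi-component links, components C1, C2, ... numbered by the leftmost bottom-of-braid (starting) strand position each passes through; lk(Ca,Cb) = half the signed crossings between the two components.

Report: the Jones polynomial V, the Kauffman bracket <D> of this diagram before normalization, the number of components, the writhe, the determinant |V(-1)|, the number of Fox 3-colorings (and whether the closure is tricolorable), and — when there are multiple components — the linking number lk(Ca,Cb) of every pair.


Jones polynomial: V(t) = t^2 + 2t^4 - 2t^5 + t^6 - 2t^7 + t^8
<D> = -A^-17 + 2A^-13 - A^-9 + 2A^-5 - 2A^-1 - A^7; writhe +5
components 1, writhe +5 (9 crossings)
3-colorings: 27 of 3^9, det 9 — tricolorable
note: det 9 = |V(-1)|; divisible by 3, so tricolorable


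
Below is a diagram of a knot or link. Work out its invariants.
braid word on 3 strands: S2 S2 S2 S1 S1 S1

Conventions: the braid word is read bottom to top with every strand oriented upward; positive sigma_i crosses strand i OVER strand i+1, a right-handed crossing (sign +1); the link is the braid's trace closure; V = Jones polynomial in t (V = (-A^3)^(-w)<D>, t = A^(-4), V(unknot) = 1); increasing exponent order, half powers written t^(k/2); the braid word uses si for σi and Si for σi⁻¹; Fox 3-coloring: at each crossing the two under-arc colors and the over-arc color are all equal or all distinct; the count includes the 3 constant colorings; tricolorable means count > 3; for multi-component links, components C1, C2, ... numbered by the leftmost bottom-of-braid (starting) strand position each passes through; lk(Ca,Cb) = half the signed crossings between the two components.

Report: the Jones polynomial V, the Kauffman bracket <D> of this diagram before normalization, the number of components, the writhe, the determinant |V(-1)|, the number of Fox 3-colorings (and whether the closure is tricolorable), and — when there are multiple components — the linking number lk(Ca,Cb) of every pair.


V = t^-8 - 2t^-7 + t^-6 - 2t^-5 + 2t^-4 + t^-2
<D> = A^-10 + 2A^-2 - 2A^2 + A^6 - 2A^10 + A^14 (w = -6)
1 component over 6 crossings, w = -6
27 Fox colorings among 3^6, |V(-1)| = 9: tricolorable
why: |V(-1)| = 9: so tricolorable, since 3 divides 9


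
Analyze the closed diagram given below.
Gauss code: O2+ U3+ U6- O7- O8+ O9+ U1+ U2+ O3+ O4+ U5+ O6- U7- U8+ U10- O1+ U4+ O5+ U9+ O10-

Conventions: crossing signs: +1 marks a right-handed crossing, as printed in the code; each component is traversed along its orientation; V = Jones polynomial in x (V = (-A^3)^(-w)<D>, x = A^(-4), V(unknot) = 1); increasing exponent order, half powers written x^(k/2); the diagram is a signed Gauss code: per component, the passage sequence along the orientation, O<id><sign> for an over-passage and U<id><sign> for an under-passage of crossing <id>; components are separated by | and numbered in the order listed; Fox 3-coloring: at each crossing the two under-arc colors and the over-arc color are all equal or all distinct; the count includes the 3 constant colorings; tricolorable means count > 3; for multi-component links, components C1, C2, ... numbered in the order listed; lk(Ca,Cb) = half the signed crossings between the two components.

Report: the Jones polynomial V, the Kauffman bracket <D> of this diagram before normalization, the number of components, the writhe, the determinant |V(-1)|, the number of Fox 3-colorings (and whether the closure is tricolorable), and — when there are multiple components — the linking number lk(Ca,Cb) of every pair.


V(x) = 2x - 2x^2 + 3x^3 - 3x^4 + 2x^5 - 2x^6 + x^7
bracket: A^-16 - 2A^-12 + 2A^-8 - 3A^-4 + 3 - 2A^4 + 2A^8, w = +4
1 component, writhe +4, over 10 crossings
det 15, colorings 9 of 3^10 — tricolorable
observation: V spans 6 powers of x: at least 6 crossings in any diagram


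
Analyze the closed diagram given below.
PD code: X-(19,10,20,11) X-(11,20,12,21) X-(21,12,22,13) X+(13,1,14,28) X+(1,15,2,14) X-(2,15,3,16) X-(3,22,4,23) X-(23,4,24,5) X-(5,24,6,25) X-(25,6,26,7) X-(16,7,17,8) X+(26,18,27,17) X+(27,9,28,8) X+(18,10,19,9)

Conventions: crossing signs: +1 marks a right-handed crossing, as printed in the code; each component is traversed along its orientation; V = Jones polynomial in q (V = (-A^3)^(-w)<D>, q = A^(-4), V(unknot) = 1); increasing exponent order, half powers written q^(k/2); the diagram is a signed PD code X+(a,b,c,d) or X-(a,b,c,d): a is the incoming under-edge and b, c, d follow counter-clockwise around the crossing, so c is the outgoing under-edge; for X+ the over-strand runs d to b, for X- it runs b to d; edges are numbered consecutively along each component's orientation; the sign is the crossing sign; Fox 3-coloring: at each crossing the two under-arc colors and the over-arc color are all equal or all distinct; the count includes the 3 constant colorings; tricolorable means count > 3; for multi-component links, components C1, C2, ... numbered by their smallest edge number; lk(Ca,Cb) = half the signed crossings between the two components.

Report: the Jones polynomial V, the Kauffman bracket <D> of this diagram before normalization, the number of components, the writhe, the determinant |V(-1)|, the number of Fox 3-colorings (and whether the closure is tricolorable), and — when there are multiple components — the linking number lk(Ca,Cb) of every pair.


V = q^-8 - 2q^-7 + 3q^-6 - 4q^-5 + 3q^-4 - 3q^-3 + 3q^-2 - q^-1 + 1
<D> = A^-12 - A^-8 + 3A^-4 - 3 + 3A^4 - 4A^8 + 3A^12 - 2A^16 + A^20 (w = -4)
1 component over 14 crossings, w = -4
9 Fox colorings among 3^14, |V(-1)| = 21: tricolorable
why: w = -4 shifts under R1 moves; the (-A^3)^(4) factor cancels that in V


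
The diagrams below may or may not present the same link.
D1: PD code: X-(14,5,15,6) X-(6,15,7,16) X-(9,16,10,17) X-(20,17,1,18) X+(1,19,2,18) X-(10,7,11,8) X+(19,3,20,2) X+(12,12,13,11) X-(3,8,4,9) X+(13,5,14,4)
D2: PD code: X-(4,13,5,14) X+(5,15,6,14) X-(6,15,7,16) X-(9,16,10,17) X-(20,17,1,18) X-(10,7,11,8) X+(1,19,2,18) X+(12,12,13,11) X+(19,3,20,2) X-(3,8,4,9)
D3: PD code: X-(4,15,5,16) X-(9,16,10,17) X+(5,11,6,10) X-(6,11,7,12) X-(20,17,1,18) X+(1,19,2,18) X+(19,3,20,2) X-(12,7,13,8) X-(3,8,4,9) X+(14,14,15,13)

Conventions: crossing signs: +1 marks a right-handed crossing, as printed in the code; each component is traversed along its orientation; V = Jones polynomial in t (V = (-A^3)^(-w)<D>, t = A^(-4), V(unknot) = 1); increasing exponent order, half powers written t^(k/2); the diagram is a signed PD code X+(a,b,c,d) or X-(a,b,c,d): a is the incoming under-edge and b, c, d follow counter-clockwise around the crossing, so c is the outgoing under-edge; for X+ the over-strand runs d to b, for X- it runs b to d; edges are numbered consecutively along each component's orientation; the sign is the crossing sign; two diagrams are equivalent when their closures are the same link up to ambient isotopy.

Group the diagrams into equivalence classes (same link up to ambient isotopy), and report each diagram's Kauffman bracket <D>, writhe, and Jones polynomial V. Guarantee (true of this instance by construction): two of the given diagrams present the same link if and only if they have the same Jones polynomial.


equivalence classes: {D1, D2, D3}
D1 (bracket A^-2 + A^6 - A^10; 10 crossings at w = -2): V = -t^-4 + t^-3 + t^-1
V(D2) = -t^-4 + t^-3 + t^-1  [10 crossings, <D> = A^-2 + A^6 - A^10, w = -2]
V(D3) = -t^-4 + t^-3 + t^-1  [10 crossings, <D> = A^-2 + A^6 - A^10, w = -2]
key observation: all 3 diagrams share one V(t), hence one class


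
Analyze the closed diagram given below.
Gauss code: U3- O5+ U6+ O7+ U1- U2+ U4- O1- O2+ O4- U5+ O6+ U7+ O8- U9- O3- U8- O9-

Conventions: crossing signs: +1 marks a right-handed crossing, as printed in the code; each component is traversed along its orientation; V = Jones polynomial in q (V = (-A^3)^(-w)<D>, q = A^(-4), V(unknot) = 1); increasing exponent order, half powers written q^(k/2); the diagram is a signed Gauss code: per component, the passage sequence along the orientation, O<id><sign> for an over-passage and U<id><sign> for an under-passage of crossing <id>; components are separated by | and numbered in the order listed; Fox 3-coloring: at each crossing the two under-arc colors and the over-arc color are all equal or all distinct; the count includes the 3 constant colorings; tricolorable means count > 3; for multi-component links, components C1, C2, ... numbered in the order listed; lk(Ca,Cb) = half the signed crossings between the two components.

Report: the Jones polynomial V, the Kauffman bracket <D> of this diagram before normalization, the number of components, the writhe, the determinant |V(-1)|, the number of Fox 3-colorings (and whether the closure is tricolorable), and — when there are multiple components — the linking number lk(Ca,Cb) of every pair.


Jones polynomial: V(q) = -q^-3 + q^-2 - q^-1 + 3 - q + q^2 - q^3
<D> = A^-15 - A^-11 + A^-7 - 3A^-3 + A - A^5 + A^9; writhe -1
components 1, writhe -1 (9 crossings)
3-colorings: 27 of 3^9, det 9 — tricolorable
note: det 9 = |V(-1)|; divisible by 3, so tricolorable


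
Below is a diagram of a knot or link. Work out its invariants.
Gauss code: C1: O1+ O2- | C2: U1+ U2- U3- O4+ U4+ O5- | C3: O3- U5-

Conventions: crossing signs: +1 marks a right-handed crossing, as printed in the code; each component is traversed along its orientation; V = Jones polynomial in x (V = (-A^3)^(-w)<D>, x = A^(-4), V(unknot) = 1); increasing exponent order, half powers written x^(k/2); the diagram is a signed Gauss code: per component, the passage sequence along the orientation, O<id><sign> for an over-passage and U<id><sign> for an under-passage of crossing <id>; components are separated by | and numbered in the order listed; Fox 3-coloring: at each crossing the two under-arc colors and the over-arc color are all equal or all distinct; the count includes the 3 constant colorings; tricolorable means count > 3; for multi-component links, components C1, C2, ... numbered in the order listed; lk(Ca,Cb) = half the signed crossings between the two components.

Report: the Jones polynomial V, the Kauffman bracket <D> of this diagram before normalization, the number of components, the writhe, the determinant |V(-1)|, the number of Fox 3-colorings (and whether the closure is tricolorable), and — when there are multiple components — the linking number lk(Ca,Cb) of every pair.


V = x^-3 + x^-2 + x^-1 + 1
<D> = -A^-3 - A - A^5 - A^9 (w = -1)
3 components over 5 crossings, w = -1
lk(C1,C2): 0
lk(C1,C3) = 0
linking number lk(C2,C3) = -1
9 Fox colorings among 3^6, |V(-1)| = 0: tricolorable
why: w = -1 (over 5 crossings) is diagram-only; (-A^3)^(1) removes it from V


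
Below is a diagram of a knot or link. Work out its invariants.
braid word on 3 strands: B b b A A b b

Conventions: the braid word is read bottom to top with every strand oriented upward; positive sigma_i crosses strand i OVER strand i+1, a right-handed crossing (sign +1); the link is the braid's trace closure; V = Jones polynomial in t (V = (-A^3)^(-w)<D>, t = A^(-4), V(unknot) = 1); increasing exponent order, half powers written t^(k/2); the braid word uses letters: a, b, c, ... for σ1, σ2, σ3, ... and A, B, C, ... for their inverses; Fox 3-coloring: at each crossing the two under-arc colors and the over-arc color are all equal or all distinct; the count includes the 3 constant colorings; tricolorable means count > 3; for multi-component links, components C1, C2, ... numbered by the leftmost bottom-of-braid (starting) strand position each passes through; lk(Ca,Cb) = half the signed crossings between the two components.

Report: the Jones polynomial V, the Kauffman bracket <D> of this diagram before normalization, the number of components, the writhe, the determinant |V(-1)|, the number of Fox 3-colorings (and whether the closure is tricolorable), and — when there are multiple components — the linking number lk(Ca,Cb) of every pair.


V(t) = -t^(-3/2) - 2t^(1/2) + t^(3/2) - t^(5/2) + t^(7/2)
bracket: -A^-11 + A^-7 - A^-3 + 2A + A^9, w = +1
2 components, writhe +1, over 7 crossings
lk(C1,C2) = -1
det 6, colorings 9 of 3^7 — tricolorable
observation: span 5 respects span(V) <= c + mu - 1 = 8 for this 2-component diagram


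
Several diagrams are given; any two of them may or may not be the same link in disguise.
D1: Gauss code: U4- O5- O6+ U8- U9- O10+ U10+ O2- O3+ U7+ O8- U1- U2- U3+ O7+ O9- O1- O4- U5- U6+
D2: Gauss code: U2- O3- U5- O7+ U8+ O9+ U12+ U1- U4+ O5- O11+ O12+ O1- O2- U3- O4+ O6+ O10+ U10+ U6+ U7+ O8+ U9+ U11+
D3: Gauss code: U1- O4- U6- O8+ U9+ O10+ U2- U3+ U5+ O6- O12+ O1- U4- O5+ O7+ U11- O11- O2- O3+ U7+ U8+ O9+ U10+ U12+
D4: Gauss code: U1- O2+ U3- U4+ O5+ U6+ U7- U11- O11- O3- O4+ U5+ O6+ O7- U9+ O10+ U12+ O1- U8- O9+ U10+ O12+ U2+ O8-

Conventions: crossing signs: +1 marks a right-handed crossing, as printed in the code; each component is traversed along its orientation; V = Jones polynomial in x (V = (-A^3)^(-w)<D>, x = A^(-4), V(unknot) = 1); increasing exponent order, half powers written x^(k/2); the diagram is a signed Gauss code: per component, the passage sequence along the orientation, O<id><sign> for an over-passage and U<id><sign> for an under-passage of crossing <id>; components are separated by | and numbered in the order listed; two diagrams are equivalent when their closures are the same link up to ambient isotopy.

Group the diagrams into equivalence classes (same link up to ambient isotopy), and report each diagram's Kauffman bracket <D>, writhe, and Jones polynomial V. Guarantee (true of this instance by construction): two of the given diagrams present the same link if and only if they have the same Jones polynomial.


equivalence classes: {D1} | {D2, D3, D4}
D1 (bracket A^-6; 10 crossings at w = -2): V = 1
V(D2) = x^-1 - 1 + 2x - 2x^2 + 2x^3 - 2x^4 + x^5  [12 crossings, <D> = A^-8 - 2A^-4 + 2 - 2A^4 + 2A^8 - A^12 + A^16, w = +4]
V(D3) = x^-1 - 1 + 2x - 2x^2 + 2x^3 - 2x^4 + x^5  (w +2, c 12, <D> = A^-14 - 2A^-10 + 2A^-6 - 2A^-2 + 2A^2 - A^6 + A^10)
D4 (bracket A^-14 - 2A^-10 + 2A^-6 - 2A^-2 + 2A^2 - A^6 + A^10; 12 crossings at w = +2): V = x^-1 - 1 + 2x - 2x^2 + 2x^3 - 2x^4 + x^5
observation: comparing 4 Jones polynomials yields 2 groups


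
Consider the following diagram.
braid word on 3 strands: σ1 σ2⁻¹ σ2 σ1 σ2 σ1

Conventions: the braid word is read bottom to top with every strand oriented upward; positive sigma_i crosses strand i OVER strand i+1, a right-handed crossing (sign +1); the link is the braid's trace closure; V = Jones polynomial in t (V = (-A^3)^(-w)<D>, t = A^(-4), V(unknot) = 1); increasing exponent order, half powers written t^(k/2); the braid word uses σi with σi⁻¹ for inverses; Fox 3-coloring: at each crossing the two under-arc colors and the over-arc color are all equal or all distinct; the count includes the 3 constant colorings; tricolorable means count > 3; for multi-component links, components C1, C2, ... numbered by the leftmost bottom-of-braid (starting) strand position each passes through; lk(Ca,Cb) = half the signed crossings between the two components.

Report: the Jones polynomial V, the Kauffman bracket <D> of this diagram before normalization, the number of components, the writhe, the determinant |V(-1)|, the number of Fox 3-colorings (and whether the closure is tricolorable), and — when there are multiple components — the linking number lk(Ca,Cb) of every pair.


Jones polynomial: V(t) = t + t^3 - t^4
<D> = -A^-4 + 1 + A^8; writhe +4
components 1, writhe +4 (6 crossings)
3-colorings: 9 of 3^6, det 3 — tricolorable
note: det 3 = |V(-1)|; divisible by 3, so tricolorable


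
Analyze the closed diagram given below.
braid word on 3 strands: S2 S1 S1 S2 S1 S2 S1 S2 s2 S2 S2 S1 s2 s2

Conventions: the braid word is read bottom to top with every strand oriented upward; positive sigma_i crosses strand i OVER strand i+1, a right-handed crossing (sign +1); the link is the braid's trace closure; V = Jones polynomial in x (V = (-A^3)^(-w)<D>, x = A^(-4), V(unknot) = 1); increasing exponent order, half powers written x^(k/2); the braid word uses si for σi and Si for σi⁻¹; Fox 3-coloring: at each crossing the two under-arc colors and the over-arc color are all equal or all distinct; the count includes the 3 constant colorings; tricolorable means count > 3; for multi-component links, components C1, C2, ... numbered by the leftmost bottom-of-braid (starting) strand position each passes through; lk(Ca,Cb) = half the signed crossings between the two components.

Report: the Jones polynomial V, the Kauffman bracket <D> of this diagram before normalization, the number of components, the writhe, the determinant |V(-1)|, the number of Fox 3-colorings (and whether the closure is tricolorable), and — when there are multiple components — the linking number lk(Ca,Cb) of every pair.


Jones polynomial: V(x) = -x^-8 + x^-5 + x^-3
<D> = A^-12 + A^-4 - A^8; writhe -8
components 1, writhe -8 (14 crossings)
3-colorings: 9 of 3^14, det 3 — tricolorable
note: the word shrinks to σ2⁻¹ σ1⁻¹ σ1⁻¹ σ2⁻¹ σ1⁻¹ σ2⁻¹ σ1⁻¹ σ2⁻¹ σ2⁻¹ σ1⁻¹ σ2 σ2 after cancelling


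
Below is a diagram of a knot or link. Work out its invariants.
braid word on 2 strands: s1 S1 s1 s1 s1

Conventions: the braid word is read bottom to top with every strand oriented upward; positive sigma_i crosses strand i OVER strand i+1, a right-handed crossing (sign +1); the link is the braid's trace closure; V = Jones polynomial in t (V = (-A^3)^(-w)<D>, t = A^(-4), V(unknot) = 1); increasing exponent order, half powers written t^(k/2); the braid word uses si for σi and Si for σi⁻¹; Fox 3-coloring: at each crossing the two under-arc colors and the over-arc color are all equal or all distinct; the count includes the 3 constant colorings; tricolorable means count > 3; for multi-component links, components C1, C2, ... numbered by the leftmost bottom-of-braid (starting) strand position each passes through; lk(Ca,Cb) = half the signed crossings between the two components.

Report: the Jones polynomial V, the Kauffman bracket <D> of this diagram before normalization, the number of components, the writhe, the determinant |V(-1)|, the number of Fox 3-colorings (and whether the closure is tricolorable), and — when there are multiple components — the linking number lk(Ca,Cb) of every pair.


V = t + t^3 - t^4
<D> = A^-7 - A^-3 - A^5 (w = +3)
1 component over 5 crossings, w = +3
9 Fox colorings among 3^5, |V(-1)| = 3: tricolorable
why: V spans 3 powers of t: at least 3 crossings in any diagram


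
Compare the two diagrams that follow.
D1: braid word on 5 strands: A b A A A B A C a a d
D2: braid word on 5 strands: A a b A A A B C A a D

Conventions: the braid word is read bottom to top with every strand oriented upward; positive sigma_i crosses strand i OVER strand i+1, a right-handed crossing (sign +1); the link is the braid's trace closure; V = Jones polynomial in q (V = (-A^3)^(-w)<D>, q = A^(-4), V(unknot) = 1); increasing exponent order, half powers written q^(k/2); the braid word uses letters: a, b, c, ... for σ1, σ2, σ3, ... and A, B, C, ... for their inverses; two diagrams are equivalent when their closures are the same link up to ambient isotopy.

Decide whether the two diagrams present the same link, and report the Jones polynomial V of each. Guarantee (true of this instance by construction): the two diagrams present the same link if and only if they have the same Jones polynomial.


equivalent: yes
D1 (bracket A^-7 + A^-3 + A - A^9; 11 crossings at w = -3): V = q^(-9/2) - q^(-5/2) - q^(-3/2) - q^(-1/2)
V(D2) = q^(-9/2) - q^(-5/2) - q^(-3/2) - q^(-1/2)  (w -5, c 11, <D> = A^-13 + A^-9 + A^-5 - A^3)
key observation: all 2 diagrams share one V(q), hence one class


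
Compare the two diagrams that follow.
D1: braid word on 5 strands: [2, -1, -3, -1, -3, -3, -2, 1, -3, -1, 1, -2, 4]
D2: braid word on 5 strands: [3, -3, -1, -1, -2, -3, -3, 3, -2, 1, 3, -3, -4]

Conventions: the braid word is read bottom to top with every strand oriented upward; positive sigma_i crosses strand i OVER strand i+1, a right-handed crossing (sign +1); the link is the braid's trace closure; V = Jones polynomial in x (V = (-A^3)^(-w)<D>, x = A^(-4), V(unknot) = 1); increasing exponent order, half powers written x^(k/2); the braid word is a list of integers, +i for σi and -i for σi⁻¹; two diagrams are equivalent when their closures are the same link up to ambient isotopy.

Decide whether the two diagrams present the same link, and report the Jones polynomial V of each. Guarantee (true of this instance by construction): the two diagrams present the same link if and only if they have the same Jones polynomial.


same link: no
V(D1) = -x^(-11/2) + x^(-9/2) - x^(-7/2) - x^(-3/2)  [13 crossings, <D> = A^-9 + A^-1 - A^3 + A^7, w = -5]
D2 (bracket A^-13 + A^-5; 13 crossings at w = -5): V = -x^(-5/2) - x^(-1/2)
note: 2 classes among 2 diagrams; unequal V(x) rules out equality


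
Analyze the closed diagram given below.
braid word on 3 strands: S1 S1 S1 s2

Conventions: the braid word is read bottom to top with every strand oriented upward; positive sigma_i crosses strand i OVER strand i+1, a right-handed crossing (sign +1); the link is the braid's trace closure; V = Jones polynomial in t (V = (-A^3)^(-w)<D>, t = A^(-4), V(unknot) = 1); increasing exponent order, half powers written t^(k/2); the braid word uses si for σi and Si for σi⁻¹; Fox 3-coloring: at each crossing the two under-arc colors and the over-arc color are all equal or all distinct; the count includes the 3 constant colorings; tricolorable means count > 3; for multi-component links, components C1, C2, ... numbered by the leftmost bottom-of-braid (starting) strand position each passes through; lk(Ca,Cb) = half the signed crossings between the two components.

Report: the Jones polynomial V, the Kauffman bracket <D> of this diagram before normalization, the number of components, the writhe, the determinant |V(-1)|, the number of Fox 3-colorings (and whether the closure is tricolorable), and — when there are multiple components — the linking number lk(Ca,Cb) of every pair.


Jones polynomial: V(t) = -t^-4 + t^-3 + t^-1
<D> = A^-2 + A^6 - A^10; writhe -2
components 1, writhe -2 (4 crossings)
3-colorings: 9 of 3^4, det 3 — tricolorable
note: w = -2 (over 4 crossings) is diagram-only; (-A^3)^(2) removes it from V


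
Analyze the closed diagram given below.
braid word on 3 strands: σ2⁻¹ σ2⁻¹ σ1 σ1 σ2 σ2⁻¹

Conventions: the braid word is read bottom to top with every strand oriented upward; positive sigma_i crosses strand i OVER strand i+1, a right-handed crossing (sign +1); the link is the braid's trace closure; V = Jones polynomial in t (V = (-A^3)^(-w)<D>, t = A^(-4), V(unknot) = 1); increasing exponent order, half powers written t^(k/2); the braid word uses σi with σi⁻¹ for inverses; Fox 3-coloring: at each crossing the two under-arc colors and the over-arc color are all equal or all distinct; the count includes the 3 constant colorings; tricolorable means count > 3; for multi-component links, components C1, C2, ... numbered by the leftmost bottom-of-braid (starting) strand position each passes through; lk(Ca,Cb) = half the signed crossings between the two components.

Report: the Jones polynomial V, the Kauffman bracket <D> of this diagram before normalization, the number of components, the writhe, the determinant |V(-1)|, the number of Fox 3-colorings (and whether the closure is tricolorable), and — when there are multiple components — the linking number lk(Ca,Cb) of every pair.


Jones polynomial: V(t) = t^-2 + 2 + t^2
<D> = A^-8 + 2 + A^8; writhe 0
components 3, writhe 0 (6 crossings)
linking number lk(C1,C2) = +1
lk(C1,C3): 0
lk(C2,C3) = -1
3-colorings: 3 of 3^6, det 4 — not tricolorable
note: summing lk over 3 pairs gives 0


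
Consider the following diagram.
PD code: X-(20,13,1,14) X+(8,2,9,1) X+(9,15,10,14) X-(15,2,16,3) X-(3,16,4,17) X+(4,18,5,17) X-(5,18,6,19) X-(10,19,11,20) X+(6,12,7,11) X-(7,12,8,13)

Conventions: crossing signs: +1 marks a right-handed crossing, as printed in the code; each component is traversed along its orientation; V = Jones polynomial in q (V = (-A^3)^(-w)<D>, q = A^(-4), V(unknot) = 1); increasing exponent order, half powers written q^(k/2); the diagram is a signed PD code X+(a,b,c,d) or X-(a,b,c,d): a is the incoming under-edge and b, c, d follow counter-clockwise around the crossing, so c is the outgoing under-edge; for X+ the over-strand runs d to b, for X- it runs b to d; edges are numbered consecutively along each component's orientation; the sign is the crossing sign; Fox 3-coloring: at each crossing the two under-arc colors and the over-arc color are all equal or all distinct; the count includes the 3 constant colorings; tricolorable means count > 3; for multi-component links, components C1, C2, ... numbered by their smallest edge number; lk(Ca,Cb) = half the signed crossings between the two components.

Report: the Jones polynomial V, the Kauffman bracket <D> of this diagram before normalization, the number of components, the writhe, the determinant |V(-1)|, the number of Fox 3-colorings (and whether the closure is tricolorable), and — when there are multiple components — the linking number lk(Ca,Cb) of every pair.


Jones polynomial: V(q) = -q^-4 + q^-3 + q^-1
<D> = A^-2 + A^6 - A^10; writhe -2
components 1, writhe -2 (10 crossings)
3-colorings: 9 of 3^10, det 3 — tricolorable
note: det 3 = |V(-1)|; divisible by 3, so tricolorable


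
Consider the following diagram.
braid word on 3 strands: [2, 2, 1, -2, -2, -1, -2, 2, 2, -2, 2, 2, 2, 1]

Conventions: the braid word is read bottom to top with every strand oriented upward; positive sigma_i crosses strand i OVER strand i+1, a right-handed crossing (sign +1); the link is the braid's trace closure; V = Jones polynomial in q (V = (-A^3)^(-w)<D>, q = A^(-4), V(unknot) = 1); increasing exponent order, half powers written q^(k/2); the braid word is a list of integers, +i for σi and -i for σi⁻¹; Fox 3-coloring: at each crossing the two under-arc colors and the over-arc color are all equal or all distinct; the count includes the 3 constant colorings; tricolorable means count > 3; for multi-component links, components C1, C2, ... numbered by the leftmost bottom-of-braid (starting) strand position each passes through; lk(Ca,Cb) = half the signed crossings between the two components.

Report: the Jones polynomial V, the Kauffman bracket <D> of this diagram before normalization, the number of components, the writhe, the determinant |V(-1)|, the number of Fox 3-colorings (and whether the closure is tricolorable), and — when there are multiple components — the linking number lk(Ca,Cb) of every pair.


V(q) = q + q^3 - q^4
bracket: -A^-4 + 1 + A^8, w = +4
1 component, writhe +4, over 14 crossings
det 3, colorings 9 of 3^14 — tricolorable
observation: w = +4 (over 14 crossings) is diagram-only; (-A^3)^(-4) removes it from V
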